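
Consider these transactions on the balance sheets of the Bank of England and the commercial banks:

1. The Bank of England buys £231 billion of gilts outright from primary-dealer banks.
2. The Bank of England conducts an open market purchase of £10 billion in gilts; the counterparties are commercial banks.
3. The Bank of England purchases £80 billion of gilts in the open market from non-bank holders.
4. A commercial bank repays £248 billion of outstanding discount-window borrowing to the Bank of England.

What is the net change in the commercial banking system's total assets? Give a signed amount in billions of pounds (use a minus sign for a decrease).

OMO purchase (from banks) £231 billion: just an asset swap on bank balance sheets → 0.
OMO purchase (from banks) £10 billion: just an asset swap on bank balance sheets → 0.
Asset purchase (from non-banks) £80 billion: bank balance sheets expand → +£80B.
Discount-window repayment £248 billion: bank balance sheets shrink → −£248B.
Net: 0 + 0 + 80 − 248 = -£168 billion.

-£168 billion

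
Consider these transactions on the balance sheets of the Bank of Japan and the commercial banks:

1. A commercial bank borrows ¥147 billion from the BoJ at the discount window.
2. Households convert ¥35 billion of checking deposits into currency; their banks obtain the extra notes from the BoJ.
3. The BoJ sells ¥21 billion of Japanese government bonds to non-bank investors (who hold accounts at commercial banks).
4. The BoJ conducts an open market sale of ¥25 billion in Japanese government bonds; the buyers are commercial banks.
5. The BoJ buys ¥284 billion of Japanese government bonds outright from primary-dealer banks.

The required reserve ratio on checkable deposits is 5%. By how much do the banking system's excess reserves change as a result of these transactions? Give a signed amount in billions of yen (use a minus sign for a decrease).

+¥352.8 billion

Discount-window loan ¥147 billion: reserves +¥147B, deposits 0.
Currency withdrawal ¥35 billion: reserves −¥35B, deposits −¥35B.
Asset sale (to non-banks) ¥21 billion: reserves −¥21B, deposits −¥21B.
OMO sale (to banks) ¥25 billion: reserves −¥25B, deposits 0.
OMO purchase (from banks) ¥284 billion: reserves +¥284B, deposits 0.
Totals: Δreserves = +¥350B, Δdeposits = −¥56B.
Δrequired reserves = 5% × −¥56B = −¥2.8B.
Δexcess reserves = Δreserves − Δrequired = +¥350B − (−¥2.8B) = +¥352.8 billion.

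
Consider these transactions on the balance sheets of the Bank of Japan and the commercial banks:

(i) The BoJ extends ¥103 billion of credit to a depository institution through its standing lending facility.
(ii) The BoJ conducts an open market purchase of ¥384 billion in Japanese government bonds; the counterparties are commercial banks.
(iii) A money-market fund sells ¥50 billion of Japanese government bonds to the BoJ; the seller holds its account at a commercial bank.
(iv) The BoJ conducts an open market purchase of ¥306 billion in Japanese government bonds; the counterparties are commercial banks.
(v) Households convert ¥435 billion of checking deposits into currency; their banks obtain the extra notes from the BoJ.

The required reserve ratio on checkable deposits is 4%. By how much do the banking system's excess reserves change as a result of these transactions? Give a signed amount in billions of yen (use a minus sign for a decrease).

+¥423.4 billion

Discount-window loan ¥103 billion: reserves +¥103B, deposits 0.
OMO purchase (from banks) ¥384 billion: reserves +¥384B, deposits 0.
Asset purchase (from non-banks) ¥50 billion: reserves +¥50B, deposits +¥50B.
OMO purchase (from banks) ¥306 billion: reserves +¥306B, deposits 0.
Currency withdrawal ¥435 billion: reserves −¥435B, deposits −¥435B.
Totals: Δreserves = +¥408B, Δdeposits = −¥385B.
Δrequired reserves = 4% × −¥385B = −¥15.4B.
Δexcess reserves = Δreserves − Δrequired = +¥408B − (−¥15.4B) = +¥423.4 billion.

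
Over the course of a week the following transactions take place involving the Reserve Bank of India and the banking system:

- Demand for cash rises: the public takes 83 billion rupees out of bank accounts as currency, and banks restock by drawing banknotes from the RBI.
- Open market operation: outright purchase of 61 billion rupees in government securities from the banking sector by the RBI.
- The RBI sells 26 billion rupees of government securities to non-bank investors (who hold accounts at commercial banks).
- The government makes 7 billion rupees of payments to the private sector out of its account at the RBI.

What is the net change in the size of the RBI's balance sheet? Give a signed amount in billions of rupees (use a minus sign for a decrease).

+35 billion

Currency withdrawal 83 billion rupees: only the composition of liabilities changes → 0.
OMO purchase (from banks) 61 billion rupees: an RBI asset is acquired → +61B.
Asset sale (to non-banks) 26 billion rupees: an RBI asset is shed → −26B.
Government spending 7 billion rupees: only the composition of liabilities changes → 0.
Net: 0 + 61 − 26 + 0 = +35 billion.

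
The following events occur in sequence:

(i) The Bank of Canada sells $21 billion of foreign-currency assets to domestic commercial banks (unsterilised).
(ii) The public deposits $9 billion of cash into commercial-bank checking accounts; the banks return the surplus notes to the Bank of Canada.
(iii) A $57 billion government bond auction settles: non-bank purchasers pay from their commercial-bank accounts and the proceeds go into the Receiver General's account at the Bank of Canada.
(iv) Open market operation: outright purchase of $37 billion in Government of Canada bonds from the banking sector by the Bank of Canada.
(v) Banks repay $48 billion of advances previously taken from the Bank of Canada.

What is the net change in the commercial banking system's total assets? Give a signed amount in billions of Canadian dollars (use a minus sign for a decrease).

-$96 billion

FX sale $21 billion: just an asset swap on bank balance sheets → 0.
Currency deposit $9 billion: bank balance sheets expand → +$9B.
Government account inflow $57 billion: bank balance sheets shrink → −$57B.
OMO purchase (from banks) $37 billion: just an asset swap on bank balance sheets → 0.
Discount-window repayment $48 billion: bank balance sheets shrink → −$48B.
Net: 0 + 9 − 57 + 0 − 48 = -$96 billion.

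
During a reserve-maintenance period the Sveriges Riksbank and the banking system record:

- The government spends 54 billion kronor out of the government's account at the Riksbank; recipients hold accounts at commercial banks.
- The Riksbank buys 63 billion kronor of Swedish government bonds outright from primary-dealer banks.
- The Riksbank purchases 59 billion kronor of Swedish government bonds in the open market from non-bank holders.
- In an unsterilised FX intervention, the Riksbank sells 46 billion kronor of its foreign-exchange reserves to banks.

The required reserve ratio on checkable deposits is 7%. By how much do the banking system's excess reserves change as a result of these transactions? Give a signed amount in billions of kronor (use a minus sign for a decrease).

Government spending 54 billion kronor: reserves +54B, deposits +54B.
OMO purchase (from banks) 63 billion kronor: reserves +63B, deposits 0.
Asset purchase (from non-banks) 59 billion kronor: reserves +59B, deposits +59B.
FX sale 46 billion kronor: reserves −46B, deposits 0.
Totals: Δreserves = +130B, Δdeposits = +113B.
Δrequired reserves = 7% × +113B = +7.91B.
Δexcess reserves = Δreserves − Δrequired = +130B − (+7.91B) = +122.09 billion.

+122.09 billion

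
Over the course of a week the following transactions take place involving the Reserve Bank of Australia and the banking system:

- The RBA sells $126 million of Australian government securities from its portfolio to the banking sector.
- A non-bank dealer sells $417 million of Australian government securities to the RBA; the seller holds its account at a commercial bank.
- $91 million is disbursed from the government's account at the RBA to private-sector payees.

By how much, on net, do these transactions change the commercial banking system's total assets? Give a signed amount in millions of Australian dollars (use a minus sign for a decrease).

OMO sale (to banks) $126 million: just an asset swap on bank balance sheets → 0.
Asset purchase (from non-banks) $417 million: bank balance sheets expand → +$417M.
Government spending $91 million: bank balance sheets expand → +$91M.
Net: 0 + 417 + 91 = +$508 million.

+$508 million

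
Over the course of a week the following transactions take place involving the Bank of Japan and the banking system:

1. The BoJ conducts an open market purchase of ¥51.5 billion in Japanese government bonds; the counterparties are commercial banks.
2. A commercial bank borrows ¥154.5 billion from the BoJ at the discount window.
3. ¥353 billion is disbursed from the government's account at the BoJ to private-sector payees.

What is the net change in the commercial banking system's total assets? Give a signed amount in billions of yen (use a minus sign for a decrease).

OMO purchase (from banks) ¥51.5 billion: just an asset swap on bank balance sheets → 0.
Discount-window loan ¥154.5 billion: bank balance sheets expand → +¥154.5B.
Government spending ¥353 billion: bank balance sheets expand → +¥353B.
Net: 0 + 154.5 + 353 = +¥507.5 billion.

+¥507.5 billion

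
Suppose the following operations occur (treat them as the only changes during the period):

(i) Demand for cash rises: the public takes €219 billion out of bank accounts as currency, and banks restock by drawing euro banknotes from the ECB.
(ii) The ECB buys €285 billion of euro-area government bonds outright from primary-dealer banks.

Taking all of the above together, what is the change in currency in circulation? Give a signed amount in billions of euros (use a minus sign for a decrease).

+€219 billion

ECB balance sheet:
  Assets:      Securities +€285B
  Liabilities: Bank reserves +€66B, Currency in circulation +€219B
So the change in currency in circulation is +€219 billion.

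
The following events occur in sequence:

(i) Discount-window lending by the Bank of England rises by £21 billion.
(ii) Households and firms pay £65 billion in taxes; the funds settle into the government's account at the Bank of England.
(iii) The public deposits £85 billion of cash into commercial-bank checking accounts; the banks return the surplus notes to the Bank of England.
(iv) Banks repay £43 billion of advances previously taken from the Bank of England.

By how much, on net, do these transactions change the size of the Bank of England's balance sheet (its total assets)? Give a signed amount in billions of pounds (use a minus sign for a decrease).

Bank of England balance sheet:
  Assets:      Loans to banks −£22B
  Liabilities: Bank reserves −£2B, Currency in circulation −£85B, Government deposits +£65B
Change in total Bank of England assets = -£22 billion.

-£22 billion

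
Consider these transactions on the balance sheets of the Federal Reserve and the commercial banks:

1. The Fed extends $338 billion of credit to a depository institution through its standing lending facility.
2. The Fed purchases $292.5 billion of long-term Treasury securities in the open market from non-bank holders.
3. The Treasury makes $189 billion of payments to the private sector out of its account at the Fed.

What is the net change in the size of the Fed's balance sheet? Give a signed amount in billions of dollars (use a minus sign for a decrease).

+$630.5 billion

Discount-window loan $338 billion: a Fed asset is acquired → +$338B.
Asset purchase (from non-banks) $292.5 billion: a Fed asset is acquired → +$292.5B.
Government spending $189 billion: only the composition of liabilities changes → 0.
Net: 338 + 292.5 + 0 = +$630.5 billion.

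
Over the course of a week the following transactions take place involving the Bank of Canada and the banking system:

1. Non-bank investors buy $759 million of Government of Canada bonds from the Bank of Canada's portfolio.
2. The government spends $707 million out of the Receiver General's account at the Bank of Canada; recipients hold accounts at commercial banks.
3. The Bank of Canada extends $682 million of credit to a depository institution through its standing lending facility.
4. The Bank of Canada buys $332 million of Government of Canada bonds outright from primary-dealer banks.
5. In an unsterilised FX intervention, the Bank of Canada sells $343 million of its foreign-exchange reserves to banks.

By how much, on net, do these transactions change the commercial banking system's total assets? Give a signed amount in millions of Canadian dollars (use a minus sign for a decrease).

Asset sale (to non-banks) $759 million: bank balance sheets shrink → −$759M.
Government spending $707 million: bank balance sheets expand → +$707M.
Discount-window loan $682 million: bank balance sheets expand → +$682M.
OMO purchase (from banks) $332 million: just an asset swap on bank balance sheets → 0.
FX sale $343 million: just an asset swap on bank balance sheets → 0.
Net: −759 + 707 + 682 + 0 + 0 = +$630 million.

+$630 million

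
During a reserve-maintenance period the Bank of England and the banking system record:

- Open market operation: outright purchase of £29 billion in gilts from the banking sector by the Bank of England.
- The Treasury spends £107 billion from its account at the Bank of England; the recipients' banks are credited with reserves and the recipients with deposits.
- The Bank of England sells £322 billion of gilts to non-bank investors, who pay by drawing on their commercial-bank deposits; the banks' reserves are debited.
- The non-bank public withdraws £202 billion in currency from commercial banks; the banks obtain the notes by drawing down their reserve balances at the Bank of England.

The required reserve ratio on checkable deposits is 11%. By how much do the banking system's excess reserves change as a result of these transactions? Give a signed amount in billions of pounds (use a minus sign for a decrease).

OMO purchase (from banks) £29 billion: reserves +£29B, deposits 0.
Government spending £107 billion: reserves +£107B, deposits +£107B.
Asset sale (to non-banks) £322 billion: reserves −£322B, deposits −£322B.
Currency withdrawal £202 billion: reserves −£202B, deposits −£202B.
Totals: Δreserves = −£388B, Δdeposits = −£417B.
Δrequired reserves = 11% × −£417B = −£45.87B.
Δexcess reserves = Δreserves − Δrequired = −£388B − (−£45.87B) = -£342.13 billion.

-£342.13 billion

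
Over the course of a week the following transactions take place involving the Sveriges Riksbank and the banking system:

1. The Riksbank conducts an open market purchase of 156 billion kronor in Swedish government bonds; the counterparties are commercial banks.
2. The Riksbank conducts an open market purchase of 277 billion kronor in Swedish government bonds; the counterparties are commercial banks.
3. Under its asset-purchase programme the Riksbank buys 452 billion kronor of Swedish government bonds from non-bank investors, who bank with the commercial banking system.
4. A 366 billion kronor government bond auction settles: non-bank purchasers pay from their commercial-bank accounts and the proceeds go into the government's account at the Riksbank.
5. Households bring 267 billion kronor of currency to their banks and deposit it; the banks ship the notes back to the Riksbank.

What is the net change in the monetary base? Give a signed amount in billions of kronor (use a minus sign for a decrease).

OMO purchase (from banks) 156 billion kronor: Riksbank balance sheet expands → +156B.
OMO purchase (from banks) 277 billion kronor: Riksbank balance sheet expands → +277B.
Asset purchase (from non-banks) 452 billion kronor: Riksbank balance sheet expands → +452B.
Government account inflow 366 billion kronor: reserves shift to a non-base liability → −366B.
Currency deposit 267 billion kronor: just a shift between currency and reserves — both are base money → 0.
Net: 156 + 277 + 452 − 366 + 0 = +519 billion.

+519 billion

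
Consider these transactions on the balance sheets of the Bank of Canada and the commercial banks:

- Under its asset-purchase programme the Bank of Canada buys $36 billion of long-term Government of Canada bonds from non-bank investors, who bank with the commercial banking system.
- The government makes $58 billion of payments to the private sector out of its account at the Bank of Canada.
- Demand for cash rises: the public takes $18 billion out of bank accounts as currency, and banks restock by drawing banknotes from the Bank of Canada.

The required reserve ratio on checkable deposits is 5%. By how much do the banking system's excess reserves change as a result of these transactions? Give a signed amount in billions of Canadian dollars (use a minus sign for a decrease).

+$72.2 billion

Asset purchase (from non-banks) $36 billion: reserves +$36B, deposits +$36B.
Government spending $58 billion: reserves +$58B, deposits +$58B.
Currency withdrawal $18 billion: reserves −$18B, deposits −$18B.
Totals: Δreserves = +$76B, Δdeposits = +$76B.
Δrequired reserves = 5% × +$76B = +$3.8B.
Δexcess reserves = Δreserves − Δrequired = +$76B − (+$3.8B) = +$72.2 billion.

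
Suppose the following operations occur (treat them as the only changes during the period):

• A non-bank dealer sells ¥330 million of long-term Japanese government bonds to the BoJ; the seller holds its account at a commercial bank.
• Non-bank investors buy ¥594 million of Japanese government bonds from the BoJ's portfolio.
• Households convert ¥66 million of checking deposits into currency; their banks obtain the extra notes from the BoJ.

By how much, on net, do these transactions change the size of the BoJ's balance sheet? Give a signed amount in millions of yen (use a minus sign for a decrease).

Asset purchase (from non-banks) ¥330 million: a BoJ asset is acquired → +¥330M.
Asset sale (to non-banks) ¥594 million: a BoJ asset is shed → −¥594M.
Currency withdrawal ¥66 million: only the composition of liabilities changes → 0.
Net: 330 − 594 + 0 = -¥264 million.

-¥264 million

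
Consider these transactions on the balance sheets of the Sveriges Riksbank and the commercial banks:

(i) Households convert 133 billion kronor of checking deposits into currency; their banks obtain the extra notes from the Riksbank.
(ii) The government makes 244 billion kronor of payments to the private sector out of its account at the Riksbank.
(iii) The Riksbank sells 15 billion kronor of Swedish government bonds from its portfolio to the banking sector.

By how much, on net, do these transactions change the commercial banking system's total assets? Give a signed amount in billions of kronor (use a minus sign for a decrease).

Currency withdrawal 133 billion kronor: bank balance sheets shrink → −133B.
Government spending 244 billion kronor: bank balance sheets expand → +244B.
OMO sale (to banks) 15 billion kronor: just an asset swap on bank balance sheets → 0.
Net: −133 + 244 + 0 = +111 billion.

+111 billion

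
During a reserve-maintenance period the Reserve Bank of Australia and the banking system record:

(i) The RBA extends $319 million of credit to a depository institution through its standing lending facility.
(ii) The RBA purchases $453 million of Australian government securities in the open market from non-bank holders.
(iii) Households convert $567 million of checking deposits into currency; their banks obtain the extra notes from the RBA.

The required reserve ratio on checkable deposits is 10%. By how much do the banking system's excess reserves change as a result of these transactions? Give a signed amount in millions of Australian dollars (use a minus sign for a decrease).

Discount-window loan $319 million: reserves +$319M, deposits 0.
Asset purchase (from non-banks) $453 million: reserves +$453M, deposits +$453M.
Currency withdrawal $567 million: reserves −$567M, deposits −$567M.
Totals: Δreserves = +$205M, Δdeposits = −$114M.
Δrequired reserves = 10% × −$114M = −$11.4M.
Δexcess reserves = Δreserves − Δrequired = +$205M − (−$11.4M) = +$216.4 million.

+$216.4 million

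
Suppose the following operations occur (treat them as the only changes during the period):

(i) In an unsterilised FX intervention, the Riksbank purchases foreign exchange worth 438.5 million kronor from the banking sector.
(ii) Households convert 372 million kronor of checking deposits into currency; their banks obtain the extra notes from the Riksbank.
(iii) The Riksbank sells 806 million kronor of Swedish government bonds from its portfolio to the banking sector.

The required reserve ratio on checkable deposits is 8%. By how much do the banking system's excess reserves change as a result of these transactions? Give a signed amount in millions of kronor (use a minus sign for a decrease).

FX purchase 438.5 million kronor: reserves +438.5M, deposits 0.
Currency withdrawal 372 million kronor: reserves −372M, deposits −372M.
OMO sale (to banks) 806 million kronor: reserves −806M, deposits 0.
Totals: Δreserves = −739.5M, Δdeposits = −372M.
Δrequired reserves = 8% × −372M = −29.76M.
Δexcess reserves = Δreserves − Δrequired = −739.5M − (−29.76M) = -709.74 million.

-709.74 million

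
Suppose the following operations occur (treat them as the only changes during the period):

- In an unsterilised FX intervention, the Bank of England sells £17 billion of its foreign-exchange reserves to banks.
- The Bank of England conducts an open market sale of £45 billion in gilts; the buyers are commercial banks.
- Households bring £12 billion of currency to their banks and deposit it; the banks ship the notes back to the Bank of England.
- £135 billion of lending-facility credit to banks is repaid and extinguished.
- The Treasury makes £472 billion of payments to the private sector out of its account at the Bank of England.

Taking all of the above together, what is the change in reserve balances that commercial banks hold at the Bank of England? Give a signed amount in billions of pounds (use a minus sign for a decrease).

Bank of England balance sheet:
  Assets:      Securities −£45B, Loans to banks −£135B, Foreign assets −£17B
  Liabilities: Bank reserves +£287B, Currency in circulation −£12B, Government deposits −£472B
So the change in reserve balances that commercial banks hold at the Bank of England is +£287 billion.

+£287 billion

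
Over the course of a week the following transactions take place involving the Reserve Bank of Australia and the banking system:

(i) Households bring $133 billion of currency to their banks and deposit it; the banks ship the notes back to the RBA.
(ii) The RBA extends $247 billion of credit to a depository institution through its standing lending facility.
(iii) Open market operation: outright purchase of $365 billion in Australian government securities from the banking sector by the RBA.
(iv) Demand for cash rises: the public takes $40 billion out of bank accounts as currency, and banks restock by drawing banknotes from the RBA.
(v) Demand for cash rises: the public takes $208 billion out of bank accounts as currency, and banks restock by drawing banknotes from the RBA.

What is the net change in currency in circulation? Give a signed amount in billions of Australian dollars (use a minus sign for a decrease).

Currency deposit $133 billion: notes return to the central bank → −$133B.
Discount-window loan $247 billion: no currency enters or leaves circulation → 0.
OMO purchase (from banks) $365 billion: no currency enters or leaves circulation → 0.
Currency withdrawal $40 billion: notes leave the central bank → +$40B.
Currency withdrawal $208 billion: notes leave the central bank → +$208B.
Net: −133 + 0 + 0 + 40 + 208 = +$115 billion.

+$115 billion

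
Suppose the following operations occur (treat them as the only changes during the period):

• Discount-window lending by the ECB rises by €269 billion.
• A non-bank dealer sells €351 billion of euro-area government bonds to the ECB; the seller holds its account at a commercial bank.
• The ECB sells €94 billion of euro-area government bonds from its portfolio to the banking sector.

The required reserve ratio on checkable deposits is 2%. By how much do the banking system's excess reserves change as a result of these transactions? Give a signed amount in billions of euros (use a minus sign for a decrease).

+€518.98 billion

Discount-window loan €269 billion: reserves +€269B, deposits 0.
Asset purchase (from non-banks) €351 billion: reserves +€351B, deposits +€351B.
OMO sale (to banks) €94 billion: reserves −€94B, deposits 0.
Totals: Δreserves = +€526B, Δdeposits = +€351B.
Δrequired reserves = 2% × +€351B = +€7.02B.
Δexcess reserves = Δreserves − Δrequired = +€526B − (+€7.02B) = +€518.98 billion.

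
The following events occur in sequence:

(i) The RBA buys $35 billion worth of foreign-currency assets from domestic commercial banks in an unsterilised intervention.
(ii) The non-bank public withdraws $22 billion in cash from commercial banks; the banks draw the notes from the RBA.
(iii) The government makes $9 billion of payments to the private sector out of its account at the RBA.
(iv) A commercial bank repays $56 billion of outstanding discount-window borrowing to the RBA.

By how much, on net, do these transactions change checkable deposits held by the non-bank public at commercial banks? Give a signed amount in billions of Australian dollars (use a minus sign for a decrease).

-$13 billion

RBA balance sheet:
  Assets:      Loans to banks −$56B, Foreign assets +$35B
  Liabilities: Bank reserves −$34B, Currency in circulation +$22B, Government deposits −$9B
Commercial banking system:
  Assets:      Reserves at CB −$34B, Foreign assets −$35B
  Liabilities: Checkable deposits −$13B, Borrowings from CB −$56B
So the change in checkable deposits held by the non-bank public at commercial banks is -$13 billion.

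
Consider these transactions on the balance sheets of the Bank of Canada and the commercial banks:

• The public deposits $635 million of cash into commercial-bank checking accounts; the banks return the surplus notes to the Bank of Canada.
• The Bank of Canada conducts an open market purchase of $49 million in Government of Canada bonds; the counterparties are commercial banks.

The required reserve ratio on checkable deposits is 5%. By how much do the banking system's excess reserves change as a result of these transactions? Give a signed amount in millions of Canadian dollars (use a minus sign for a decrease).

Currency deposit $635 million: reserves +$635M, deposits +$635M.
OMO purchase (from banks) $49 million: reserves +$49M, deposits 0.
Totals: Δreserves = +$684M, Δdeposits = +$635M.
Δrequired reserves = 5% × +$635M = +$31.75M.
Δexcess reserves = Δreserves − Δrequired = +$684M − (+$31.75M) = +$652.25 million.

+$652.25 million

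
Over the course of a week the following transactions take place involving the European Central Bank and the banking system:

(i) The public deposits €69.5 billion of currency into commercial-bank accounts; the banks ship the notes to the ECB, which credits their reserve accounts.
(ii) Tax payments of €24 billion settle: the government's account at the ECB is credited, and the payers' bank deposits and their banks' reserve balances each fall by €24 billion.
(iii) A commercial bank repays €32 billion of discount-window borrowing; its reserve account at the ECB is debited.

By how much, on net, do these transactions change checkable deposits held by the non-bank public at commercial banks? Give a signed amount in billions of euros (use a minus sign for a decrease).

ECB balance sheet:
  Assets:      Loans to banks −€32B
  Liabilities: Bank reserves +€13.5B, Currency in circulation −€69.5B, Government deposits +€24B
Commercial banking system:
  Assets:      Reserves at CB +€13.5B
  Liabilities: Checkable deposits +€45.5B, Borrowings from CB −€32B
So the change in checkable deposits held by the non-bank public at commercial banks is +€45.5 billion.

+€45.5 billion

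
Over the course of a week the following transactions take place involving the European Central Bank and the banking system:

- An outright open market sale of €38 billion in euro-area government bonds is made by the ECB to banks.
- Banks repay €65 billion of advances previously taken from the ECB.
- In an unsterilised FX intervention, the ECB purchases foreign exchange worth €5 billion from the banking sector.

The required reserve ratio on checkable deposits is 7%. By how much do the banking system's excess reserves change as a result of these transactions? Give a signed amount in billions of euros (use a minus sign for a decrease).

OMO sale (to banks) €38 billion: reserves −€38B, deposits 0.
Discount-window repayment €65 billion: reserves −€65B, deposits 0.
FX purchase €5 billion: reserves +€5B, deposits 0.
Totals: Δreserves = −€98B, Δdeposits = 0.
Δrequired reserves = 7% × 0 = 0.
Δexcess reserves = Δreserves − Δrequired = −€98B − (0) = -€98 billion.

-€98 billion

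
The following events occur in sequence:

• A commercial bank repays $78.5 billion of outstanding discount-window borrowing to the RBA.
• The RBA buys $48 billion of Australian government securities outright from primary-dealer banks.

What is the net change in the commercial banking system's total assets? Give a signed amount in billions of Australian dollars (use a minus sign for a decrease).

Discount-window repayment $78.5 billion: bank balance sheets shrink → −$78.5B.
OMO purchase (from banks) $48 billion: just an asset swap on bank balance sheets → 0.
Net: −78.5 + 0 = -$78.5 billion.

-$78.5 billion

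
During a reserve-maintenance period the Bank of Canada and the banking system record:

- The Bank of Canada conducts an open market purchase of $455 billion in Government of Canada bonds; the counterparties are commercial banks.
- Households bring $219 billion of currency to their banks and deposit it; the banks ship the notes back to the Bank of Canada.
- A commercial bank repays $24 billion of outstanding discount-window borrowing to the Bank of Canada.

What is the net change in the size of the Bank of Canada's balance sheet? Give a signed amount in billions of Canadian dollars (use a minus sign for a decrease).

OMO purchase (from banks) $455 billion: a Bank of Canada asset is acquired → +$455B.
Currency deposit $219 billion: only the composition of liabilities changes → 0.
Discount-window repayment $24 billion: a Bank of Canada asset is shed → −$24B.
Net: 455 + 0 − 24 = +$431 billion.

+$431 billion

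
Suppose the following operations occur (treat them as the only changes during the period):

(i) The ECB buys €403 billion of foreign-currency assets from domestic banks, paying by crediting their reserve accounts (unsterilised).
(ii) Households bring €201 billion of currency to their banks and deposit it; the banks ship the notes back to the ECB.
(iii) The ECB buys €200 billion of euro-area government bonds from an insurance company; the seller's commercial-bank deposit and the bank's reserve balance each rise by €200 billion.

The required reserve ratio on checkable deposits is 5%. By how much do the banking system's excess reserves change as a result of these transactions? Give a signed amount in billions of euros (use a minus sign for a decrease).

+€783.95 billion

FX purchase €403 billion: reserves +€403B, deposits 0.
Currency deposit €201 billion: reserves +€201B, deposits +€201B.
Asset purchase (from non-banks) €200 billion: reserves +€200B, deposits +€200B.
Totals: Δreserves = +€804B, Δdeposits = +€401B.
Δrequired reserves = 5% × +€401B = +€20.05B.
Δexcess reserves = Δreserves − Δrequired = +€804B − (+€20.05B) = +€783.95 billion.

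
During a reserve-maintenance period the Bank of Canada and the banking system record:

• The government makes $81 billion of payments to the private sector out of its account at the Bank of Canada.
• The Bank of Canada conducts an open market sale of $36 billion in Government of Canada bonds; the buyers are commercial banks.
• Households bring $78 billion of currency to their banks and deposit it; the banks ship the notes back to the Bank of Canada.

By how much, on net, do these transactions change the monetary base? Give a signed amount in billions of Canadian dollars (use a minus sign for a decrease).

+$45 billion

Bank of Canada balance sheet:
  Assets:      Securities −$36B
  Liabilities: Bank reserves +$123B, Currency in circulation −$78B, Government deposits −$81B
Monetary base = currency + reserves: −$78B + (+$123B) = +$45 billion.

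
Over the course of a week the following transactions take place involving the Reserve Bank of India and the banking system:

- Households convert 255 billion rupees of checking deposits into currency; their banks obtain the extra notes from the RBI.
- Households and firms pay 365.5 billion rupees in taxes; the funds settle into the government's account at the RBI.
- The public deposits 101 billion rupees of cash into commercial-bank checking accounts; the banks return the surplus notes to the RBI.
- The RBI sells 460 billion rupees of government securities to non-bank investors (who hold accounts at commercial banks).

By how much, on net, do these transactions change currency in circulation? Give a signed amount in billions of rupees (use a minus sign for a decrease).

+154 billion

RBI balance sheet:
  Assets:      Securities −460B
  Liabilities: Bank reserves −979.5B, Currency in circulation +154B, Government deposits +365.5B
So the change in currency in circulation is +154 billion.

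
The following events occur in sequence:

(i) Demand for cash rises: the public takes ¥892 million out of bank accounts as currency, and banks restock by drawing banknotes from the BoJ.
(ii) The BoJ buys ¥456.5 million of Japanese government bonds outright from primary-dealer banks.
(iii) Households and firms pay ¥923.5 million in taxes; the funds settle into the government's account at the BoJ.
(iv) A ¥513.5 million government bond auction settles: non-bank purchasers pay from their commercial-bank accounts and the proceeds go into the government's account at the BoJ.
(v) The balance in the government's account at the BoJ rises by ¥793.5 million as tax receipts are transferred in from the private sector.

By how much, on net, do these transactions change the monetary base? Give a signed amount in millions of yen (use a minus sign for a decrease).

-¥1774 million

BoJ balance sheet:
  Assets:      Securities +¥456.5M
  Liabilities: Bank reserves −¥2666M, Currency in circulation +¥892M, Government deposits +¥2230.5M
Monetary base = currency + reserves: +¥892M + (−¥2666M) = -¥1774 million.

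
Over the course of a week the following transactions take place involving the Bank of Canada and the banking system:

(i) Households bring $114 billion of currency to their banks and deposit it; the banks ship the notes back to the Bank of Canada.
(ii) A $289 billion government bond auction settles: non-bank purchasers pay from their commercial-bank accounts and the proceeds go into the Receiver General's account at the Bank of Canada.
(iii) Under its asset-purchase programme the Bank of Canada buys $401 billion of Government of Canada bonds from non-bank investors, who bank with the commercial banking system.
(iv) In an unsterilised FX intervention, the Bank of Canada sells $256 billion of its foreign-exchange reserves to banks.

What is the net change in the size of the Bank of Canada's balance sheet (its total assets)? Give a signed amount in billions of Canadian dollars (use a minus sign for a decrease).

+$145 billion

Bank of Canada balance sheet:
  Assets:      Securities +$401B, Foreign assets −$256B
  Liabilities: Bank reserves −$30B, Currency in circulation −$114B, Government deposits +$289B
Commercial banking system:
  Assets:      Reserves at CB −$30B, Foreign assets +$256B
  Liabilities: Checkable deposits +$226B
Change in total Bank of Canada assets = +$145 billion.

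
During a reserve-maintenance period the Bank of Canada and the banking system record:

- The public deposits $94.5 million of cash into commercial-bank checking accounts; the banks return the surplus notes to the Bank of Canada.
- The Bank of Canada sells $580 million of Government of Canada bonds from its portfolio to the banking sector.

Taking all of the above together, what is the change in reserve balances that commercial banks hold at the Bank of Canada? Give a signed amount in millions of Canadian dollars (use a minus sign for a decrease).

Currency deposit $94.5 million: returned notes are swapped for reserve credit → +$94.5M.
OMO sale (to banks) $580 million: the buying banks pay out of their reserve balances → −$580M.
Net: 94.5 − 580 = -$485.5 million.

-$485.5 million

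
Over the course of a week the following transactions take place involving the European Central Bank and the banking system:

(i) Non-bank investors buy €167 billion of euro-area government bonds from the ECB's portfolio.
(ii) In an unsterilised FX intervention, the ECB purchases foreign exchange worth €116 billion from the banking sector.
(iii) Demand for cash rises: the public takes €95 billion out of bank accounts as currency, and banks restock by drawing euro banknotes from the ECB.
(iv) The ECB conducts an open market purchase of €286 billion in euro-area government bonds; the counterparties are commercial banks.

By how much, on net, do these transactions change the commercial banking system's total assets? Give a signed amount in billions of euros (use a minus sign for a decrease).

-€262 billion

ECB balance sheet:
  Assets:      Securities +€119B, Foreign assets +€116B
  Liabilities: Bank reserves +€140B, Currency in circulation +€95B
Commercial banking system:
  Assets:      Reserves at CB +€140B, Securities −€286B, Foreign assets −€116B
  Liabilities: Checkable deposits −€262B
Change in total bank assets = -€262 billion.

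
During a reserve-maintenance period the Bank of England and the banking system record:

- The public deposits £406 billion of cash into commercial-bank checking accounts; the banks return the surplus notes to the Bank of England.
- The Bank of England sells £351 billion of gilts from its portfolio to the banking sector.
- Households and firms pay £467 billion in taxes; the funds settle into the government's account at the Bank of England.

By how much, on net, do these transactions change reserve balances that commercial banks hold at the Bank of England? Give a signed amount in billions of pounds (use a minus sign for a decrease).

-£412 billion

Bank of England balance sheet:
  Assets:      Securities −£351B
  Liabilities: Bank reserves −£412B, Currency in circulation −£406B, Government deposits +£467B
So the change in reserve balances that commercial banks hold at the Bank of England is -£412 billion.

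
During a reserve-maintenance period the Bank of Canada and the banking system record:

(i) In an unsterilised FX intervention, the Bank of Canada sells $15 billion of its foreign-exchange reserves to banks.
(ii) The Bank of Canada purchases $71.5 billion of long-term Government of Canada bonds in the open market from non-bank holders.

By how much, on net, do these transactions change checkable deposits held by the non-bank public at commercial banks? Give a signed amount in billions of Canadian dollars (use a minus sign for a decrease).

+$71.5 billion

Bank of Canada balance sheet:
  Assets:      Securities +$71.5B, Foreign assets −$15B
  Liabilities: Bank reserves +$56.5B
Commercial banking system:
  Assets:      Reserves at CB +$56.5B, Foreign assets +$15B
  Liabilities: Checkable deposits +$71.5B
So the change in checkable deposits held by the non-bank public at commercial banks is +$71.5 billion.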